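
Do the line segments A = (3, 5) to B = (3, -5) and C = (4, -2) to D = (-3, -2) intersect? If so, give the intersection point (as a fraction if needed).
Yes; intersection at (3, -2) (t = 7/10 on AB, s = 1/7 on CD)

Parametrize AB as A + t(B − A) = (3 + 0 t, 5 + -10 t) and CD as C + s(D − C) = (4 + -7 s, -2 + 0 s). Solve the linear system for (t, s). Determinant = 70 ≠ 0, so a unique intersection of the containing lines exists. Solution: t = 7/10, s = 1/7 — both in [0, 1], so the segments cross. Intersection point: (3, -2).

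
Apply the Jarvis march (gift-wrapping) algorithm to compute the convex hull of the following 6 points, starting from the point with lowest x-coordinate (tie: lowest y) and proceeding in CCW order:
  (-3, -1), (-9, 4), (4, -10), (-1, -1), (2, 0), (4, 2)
Hull (CCW) = [(-9, 4), (4, -10), (4, 2)]

Jarvis march: at each step, from the current hull vertex p, select the next vertex q as the point such that every other point lies strictly to the left of (or on) the directed line p → q. (Equivalently: for every other point r, the cross product (q − p) × (r − p) ≥ 0.)
Starting point (lowest x, tie lowest y): (-9, 4). Wrap until returning to start. Resulting hull: (-9, 4), (4, -10), (4, 2).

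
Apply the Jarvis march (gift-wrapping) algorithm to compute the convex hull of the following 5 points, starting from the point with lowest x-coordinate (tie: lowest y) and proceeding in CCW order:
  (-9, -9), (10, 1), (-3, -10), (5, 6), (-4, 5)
Hull (CCW) = [(-9, -9), (-3, -10), (10, 1), (5, 6), (-4, 5)]

Jarvis march: at each step, from the current hull vertex p, select the next vertex q as the point such that every other point lies strictly to the left of (or on) the directed line p → q. (Equivalently: for every other point r, the cross product (q − p) × (r − p) ≥ 0.)
Starting point (lowest x, tie lowest y): (-9, -9). Wrap until returning to start. Resulting hull: (-9, -9), (-3, -10), (10, 1), (5, 6), (-4, 5).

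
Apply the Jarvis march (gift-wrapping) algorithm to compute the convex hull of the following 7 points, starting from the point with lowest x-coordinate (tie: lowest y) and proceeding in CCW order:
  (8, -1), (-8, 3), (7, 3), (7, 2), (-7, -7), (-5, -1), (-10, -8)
Hull (CCW) = [(-10, -8), (-7, -7), (8, -1), (7, 3), (-8, 3)]

Jarvis march: at each step, from the current hull vertex p, select the next vertex q as the point such that every other point lies strictly to the left of (or on) the directed line p → q. (Equivalently: for every other point r, the cross product (q − p) × (r − p) ≥ 0.)
Starting point (lowest x, tie lowest y): (-10, -8). Wrap until returning to start. Resulting hull: (-10, -8), (-7, -7), (8, -1), (7, 3), (-8, 3).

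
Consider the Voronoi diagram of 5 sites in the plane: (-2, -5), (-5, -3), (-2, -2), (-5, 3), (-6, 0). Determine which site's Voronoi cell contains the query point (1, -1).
Nearest site = (-2, -2)

The Voronoi cell of site s contains exactly those query points closer to s than to any other site. Compute squared distances from q = (1, -1) to each site:
  (-2 − 1)² + (-2 − -1)² = 10
  (-2 − 1)² + (-5 − -1)² = 25
  (-5 − 1)² + (-3 − -1)² = 40
  (-6 − 1)² + (0 − -1)² = 50
  (-5 − 1)² + (3 − -1)² = 52
Minimum is attained by (-2, -2), so q lies in its Voronoi cell.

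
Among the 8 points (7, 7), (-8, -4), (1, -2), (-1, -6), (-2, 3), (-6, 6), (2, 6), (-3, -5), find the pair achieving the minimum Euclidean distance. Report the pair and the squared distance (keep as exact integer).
Pair = ((-1, -6), (-3, -5)); squared distance = 5

Compute all C(8, 2) = 28 pairwise squared distances (x_i − x_j)² + (y_i − y_j)². The minimum is 5, attained by the pair ((-1, -6), (-3, -5)).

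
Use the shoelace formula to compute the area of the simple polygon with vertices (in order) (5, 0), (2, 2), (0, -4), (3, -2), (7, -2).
Area = 16

Shoelace formula: Area = (1/2) |Σ_i (x_i · y_{i+1} − x_{i+1} · y_i)| (indices mod n). Compute each cross term:
  (5)(2) − (2)(0) = 10
  (2)(-4) − (0)(2) = -8
  (0)(-2) − (3)(-4) = 12
  (3)(-2) − (7)(-2) = 8
  (7)(0) − (5)(-2) = 10
Sum = 32, so (signed) Area = 32/2 = 16, |Area| = 16.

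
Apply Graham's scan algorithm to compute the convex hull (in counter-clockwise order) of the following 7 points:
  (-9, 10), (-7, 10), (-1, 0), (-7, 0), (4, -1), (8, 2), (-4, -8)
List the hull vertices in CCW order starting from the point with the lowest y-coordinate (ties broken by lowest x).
Hull (CCW) = [(-4, -8), (8, 2), (-7, 10), (-9, 10), (-7, 0)]

Graham scan procedure:
  1. Find the pivot p₀ = point with lowest y (tie → lowest x): (-4, -8).
  2. Sort the remaining points by polar angle around p₀.
  3. Walk through sorted points, maintaining a stack; pop the top while the last three entries make a non-left turn (cross product ≤ 0).
  4. Final stack is the convex hull in CCW order: (-4, -8), (8, 2), (-7, 10), (-9, 10), (-7, 0).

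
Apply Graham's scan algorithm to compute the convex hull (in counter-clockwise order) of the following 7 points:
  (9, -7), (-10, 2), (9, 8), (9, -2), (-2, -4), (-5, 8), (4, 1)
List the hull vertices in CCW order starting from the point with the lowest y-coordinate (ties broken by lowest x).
Hull (CCW) = [(9, -7), (9, 8), (-5, 8), (-10, 2), (-2, -4)]

Graham scan procedure:
  1. Find the pivot p₀ = point with lowest y (tie → lowest x): (9, -7).
  2. Sort the remaining points by polar angle around p₀.
  3. Walk through sorted points, maintaining a stack; pop the top while the last three entries make a non-left turn (cross product ≤ 0).
  4. Final stack is the convex hull in CCW order: (9, -7), (9, 8), (-5, 8), (-10, 2), (-2, -4).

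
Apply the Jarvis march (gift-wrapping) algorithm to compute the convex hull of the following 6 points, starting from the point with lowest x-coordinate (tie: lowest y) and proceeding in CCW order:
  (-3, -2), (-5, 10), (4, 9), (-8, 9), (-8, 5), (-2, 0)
Hull (CCW) = [(-8, 5), (-3, -2), (4, 9), (-5, 10), (-8, 9)]

Jarvis march: at each step, from the current hull vertex p, select the next vertex q as the point such that every other point lies strictly to the left of (or on) the directed line p → q. (Equivalently: for every other point r, the cross product (q − p) × (r − p) ≥ 0.)
Starting point (lowest x, tie lowest y): (-8, 5). Wrap until returning to start. Resulting hull: (-8, 5), (-3, -2), (4, 9), (-5, 10), (-8, 9).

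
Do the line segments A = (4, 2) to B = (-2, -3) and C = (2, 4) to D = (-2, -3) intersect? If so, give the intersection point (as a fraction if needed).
Yes; intersection at (-2, -3) (t = 1 on AB, s = 1 on CD)

Parametrize AB as A + t(B − A) = (4 + -6 t, 2 + -5 t) and CD as C + s(D − C) = (2 + -4 s, 4 + -7 s). Solve the linear system for (t, s). Determinant = -22 ≠ 0, so a unique intersection of the containing lines exists. Solution: t = 1, s = 1 — both in [0, 1], so the segments cross. Intersection point: (-2, -3).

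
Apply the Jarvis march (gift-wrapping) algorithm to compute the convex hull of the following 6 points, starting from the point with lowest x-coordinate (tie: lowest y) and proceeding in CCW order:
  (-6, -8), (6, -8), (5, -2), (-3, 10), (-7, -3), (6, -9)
Hull (CCW) = [(-7, -3), (-6, -8), (6, -9), (6, -8), (5, -2), (-3, 10)]

Jarvis march: at each step, from the current hull vertex p, select the next vertex q as the point such that every other point lies strictly to the left of (or on) the directed line p → q. (Equivalently: for every other point r, the cross product (q − p) × (r − p) ≥ 0.)
Starting point (lowest x, tie lowest y): (-7, -3). Wrap until returning to start. Resulting hull: (-7, -3), (-6, -8), (6, -9), (6, -8), (5, -2), (-3, 10).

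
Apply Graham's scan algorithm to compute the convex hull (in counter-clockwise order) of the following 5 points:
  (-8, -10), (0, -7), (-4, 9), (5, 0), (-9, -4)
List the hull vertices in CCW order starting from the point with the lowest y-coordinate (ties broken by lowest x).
Hull (CCW) = [(-8, -10), (0, -7), (5, 0), (-4, 9), (-9, -4)]

Graham scan procedure:
  1. Find the pivot p₀ = point with lowest y (tie → lowest x): (-8, -10).
  2. Sort the remaining points by polar angle around p₀.
  3. Walk through sorted points, maintaining a stack; pop the top while the last three entries make a non-left turn (cross product ≤ 0).
  4. Final stack is the convex hull in CCW order: (-8, -10), (0, -7), (5, 0), (-4, 9), (-9, -4).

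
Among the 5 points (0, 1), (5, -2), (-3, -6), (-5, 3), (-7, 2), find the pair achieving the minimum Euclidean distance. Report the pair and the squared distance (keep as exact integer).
Pair = ((-5, 3), (-7, 2)); squared distance = 5

Compute all C(5, 2) = 10 pairwise squared distances (x_i − x_j)² + (y_i − y_j)². The minimum is 5, attained by the pair ((-5, 3), (-7, 2)).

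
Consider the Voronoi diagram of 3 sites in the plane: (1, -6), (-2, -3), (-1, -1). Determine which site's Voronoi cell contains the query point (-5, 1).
Nearest site = (-1, -1)

The Voronoi cell of site s contains exactly those query points closer to s than to any other site. Compute squared distances from q = (-5, 1) to each site:
  (-1 − -5)² + (-1 − 1)² = 20
  (-2 − -5)² + (-3 − 1)² = 25
  (1 − -5)² + (-6 − 1)² = 85
Minimum is attained by (-1, -1), so q lies in its Voronoi cell.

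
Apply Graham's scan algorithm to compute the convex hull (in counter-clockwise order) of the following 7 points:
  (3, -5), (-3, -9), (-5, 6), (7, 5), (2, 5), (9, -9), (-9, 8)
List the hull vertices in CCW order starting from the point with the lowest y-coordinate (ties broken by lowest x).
Hull (CCW) = [(-3, -9), (9, -9), (7, 5), (-9, 8)]

Graham scan procedure:
  1. Find the pivot p₀ = point with lowest y (tie → lowest x): (-3, -9).
  2. Sort the remaining points by polar angle around p₀.
  3. Walk through sorted points, maintaining a stack; pop the top while the last three entries make a non-left turn (cross product ≤ 0).
  4. Final stack is the convex hull in CCW order: (-3, -9), (9, -9), (7, 5), (-9, 8).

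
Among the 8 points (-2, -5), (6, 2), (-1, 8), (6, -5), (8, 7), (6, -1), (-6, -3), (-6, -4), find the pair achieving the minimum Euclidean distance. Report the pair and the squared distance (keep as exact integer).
Pair = ((-6, -3), (-6, -4)); squared distance = 1

Compute all C(8, 2) = 28 pairwise squared distances (x_i − x_j)² + (y_i − y_j)². The minimum is 1, attained by the pair ((-6, -3), (-6, -4)).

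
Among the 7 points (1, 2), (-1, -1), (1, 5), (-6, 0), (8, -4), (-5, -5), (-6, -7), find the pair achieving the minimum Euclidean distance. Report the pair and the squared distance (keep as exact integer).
Pair = ((-5, -5), (-6, -7)); squared distance = 5

Compute all C(7, 2) = 21 pairwise squared distances (x_i − x_j)² + (y_i − y_j)². The minimum is 5, attained by the pair ((-5, -5), (-6, -7)).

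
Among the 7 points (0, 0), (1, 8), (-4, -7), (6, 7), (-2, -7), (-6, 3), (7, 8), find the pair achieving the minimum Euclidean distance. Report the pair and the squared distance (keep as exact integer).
Pair = ((6, 7), (7, 8)); squared distance = 2

Compute all C(7, 2) = 21 pairwise squared distances (x_i − x_j)² + (y_i − y_j)². The minimum is 2, attained by the pair ((6, 7), (7, 8)).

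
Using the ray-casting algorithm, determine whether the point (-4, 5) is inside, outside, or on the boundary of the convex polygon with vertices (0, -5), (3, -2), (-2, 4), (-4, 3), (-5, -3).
The point (-4, 5) lies strictly outside the polygon

Cast a horizontal ray to the right from the query point and count how many polygon edges it crosses (each edge strictly once or zero times, handled with the usual half-open convention). 
Parity of crossings → even ⇒ outside.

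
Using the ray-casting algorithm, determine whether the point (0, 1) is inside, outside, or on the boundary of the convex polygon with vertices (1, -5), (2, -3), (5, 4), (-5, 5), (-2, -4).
The point (0, 1) lies strictly inside the polygon

Cast a horizontal ray to the right from the query point and count how many polygon edges it crosses (each edge strictly once or zero times, handled with the usual half-open convention). 
Parity of crossings → odd ⇒ inside.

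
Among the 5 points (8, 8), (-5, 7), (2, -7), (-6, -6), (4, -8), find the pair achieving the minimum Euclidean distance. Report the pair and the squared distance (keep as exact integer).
Pair = ((2, -7), (4, -8)); squared distance = 5

Compute all C(5, 2) = 10 pairwise squared distances (x_i − x_j)² + (y_i − y_j)². The minimum is 5, attained by the pair ((2, -7), (4, -8)).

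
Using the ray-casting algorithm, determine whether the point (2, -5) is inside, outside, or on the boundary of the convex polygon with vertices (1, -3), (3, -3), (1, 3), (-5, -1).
The point (2, -5) lies strictly outside the polygon

Cast a horizontal ray to the right from the query point and count how many polygon edges it crosses (each edge strictly once or zero times, handled with the usual half-open convention). 
Parity of crossings → even ⇒ outside.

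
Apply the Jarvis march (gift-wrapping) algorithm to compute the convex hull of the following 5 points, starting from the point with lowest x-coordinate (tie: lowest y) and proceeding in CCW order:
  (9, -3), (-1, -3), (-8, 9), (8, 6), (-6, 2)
Hull (CCW) = [(-8, 9), (-6, 2), (-1, -3), (9, -3), (8, 6)]

Jarvis march: at each step, from the current hull vertex p, select the next vertex q as the point such that every other point lies strictly to the left of (or on) the directed line p → q. (Equivalently: for every other point r, the cross product (q − p) × (r − p) ≥ 0.)
Starting point (lowest x, tie lowest y): (-8, 9). Wrap until returning to start. Resulting hull: (-8, 9), (-6, 2), (-1, -3), (9, -3), (8, 6).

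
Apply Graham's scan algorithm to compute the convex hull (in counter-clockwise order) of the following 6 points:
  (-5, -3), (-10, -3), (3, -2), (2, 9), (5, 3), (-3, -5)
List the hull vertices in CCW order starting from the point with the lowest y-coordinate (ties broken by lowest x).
Hull (CCW) = [(-3, -5), (3, -2), (5, 3), (2, 9), (-10, -3)]

Graham scan procedure:
  1. Find the pivot p₀ = point with lowest y (tie → lowest x): (-3, -5).
  2. Sort the remaining points by polar angle around p₀.
  3. Walk through sorted points, maintaining a stack; pop the top while the last three entries make a non-left turn (cross product ≤ 0).
  4. Final stack is the convex hull in CCW order: (-3, -5), (3, -2), (5, 3), (2, 9), (-10, -3).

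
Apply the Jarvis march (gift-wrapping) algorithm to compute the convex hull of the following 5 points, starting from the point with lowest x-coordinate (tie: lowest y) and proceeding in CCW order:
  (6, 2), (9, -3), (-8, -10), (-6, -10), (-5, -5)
Hull (CCW) = [(-8, -10), (-6, -10), (9, -3), (6, 2), (-5, -5)]

Jarvis march: at each step, from the current hull vertex p, select the next vertex q as the point such that every other point lies strictly to the left of (or on) the directed line p → q. (Equivalently: for every other point r, the cross product (q − p) × (r − p) ≥ 0.)
Starting point (lowest x, tie lowest y): (-8, -10). Wrap until returning to start. Resulting hull: (-8, -10), (-6, -10), (9, -3), (6, 2), (-5, -5).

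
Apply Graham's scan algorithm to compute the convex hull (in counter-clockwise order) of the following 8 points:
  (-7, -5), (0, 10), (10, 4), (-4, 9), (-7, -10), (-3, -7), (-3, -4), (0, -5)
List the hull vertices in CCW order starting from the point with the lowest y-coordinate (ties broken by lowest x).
Hull (CCW) = [(-7, -10), (0, -5), (10, 4), (0, 10), (-4, 9), (-7, -5)]

Graham scan procedure:
  1. Find the pivot p₀ = point with lowest y (tie → lowest x): (-7, -10).
  2. Sort the remaining points by polar angle around p₀.
  3. Walk through sorted points, maintaining a stack; pop the top while the last three entries make a non-left turn (cross product ≤ 0).
  4. Final stack is the convex hull in CCW order: (-7, -10), (0, -5), (10, 4), (0, 10), (-4, 9), (-7, -5).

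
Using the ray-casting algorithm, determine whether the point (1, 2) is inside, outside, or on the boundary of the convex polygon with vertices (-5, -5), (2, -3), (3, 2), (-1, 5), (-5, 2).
The point (1, 2) lies strictly inside the polygon

Cast a horizontal ray to the right from the query point and count how many polygon edges it crosses (each edge strictly once or zero times, handled with the usual half-open convention). 
Parity of crossings → odd ⇒ inside.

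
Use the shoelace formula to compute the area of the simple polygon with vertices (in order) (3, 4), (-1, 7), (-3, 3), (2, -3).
Area = 63/2

Shoelace formula: Area = (1/2) |Σ_i (x_i · y_{i+1} − x_{i+1} · y_i)| (indices mod n). Compute each cross term:
  (3)(7) − (-1)(4) = 25
  (-1)(3) − (-3)(7) = 18
  (-3)(-3) − (2)(3) = 3
  (2)(4) − (3)(-3) = 17
Sum = 63, so (signed) Area = 63/2 = 63/2, |Area| = 63/2.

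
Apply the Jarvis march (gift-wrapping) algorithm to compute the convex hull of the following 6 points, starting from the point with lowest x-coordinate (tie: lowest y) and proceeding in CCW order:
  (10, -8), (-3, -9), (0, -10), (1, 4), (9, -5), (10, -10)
Hull (CCW) = [(-3, -9), (0, -10), (10, -10), (10, -8), (9, -5), (1, 4)]

Jarvis march: at each step, from the current hull vertex p, select the next vertex q as the point such that every other point lies strictly to the left of (or on) the directed line p → q. (Equivalently: for every other point r, the cross product (q − p) × (r − p) ≥ 0.)
Starting point (lowest x, tie lowest y): (-3, -9). Wrap until returning to start. Resulting hull: (-3, -9), (0, -10), (10, -10), (10, -8), (9, -5), (1, 4).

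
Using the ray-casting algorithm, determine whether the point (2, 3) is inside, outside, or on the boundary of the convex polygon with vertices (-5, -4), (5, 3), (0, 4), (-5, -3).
The point (2, 3) lies strictly inside the polygon

Cast a horizontal ray to the right from the query point and count how many polygon edges it crosses (each edge strictly once or zero times, handled with the usual half-open convention). 
Parity of crossings → odd ⇒ inside.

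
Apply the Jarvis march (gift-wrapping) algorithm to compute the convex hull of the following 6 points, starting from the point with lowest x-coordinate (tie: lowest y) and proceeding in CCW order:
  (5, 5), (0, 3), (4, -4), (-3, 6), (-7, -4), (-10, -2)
Hull (CCW) = [(-10, -2), (-7, -4), (4, -4), (5, 5), (-3, 6)]

Jarvis march: at each step, from the current hull vertex p, select the next vertex q as the point such that every other point lies strictly to the left of (or on) the directed line p → q. (Equivalently: for every other point r, the cross product (q − p) × (r − p) ≥ 0.)
Starting point (lowest x, tie lowest y): (-10, -2). Wrap until returning to start. Resulting hull: (-10, -2), (-7, -4), (4, -4), (5, 5), (-3, 6).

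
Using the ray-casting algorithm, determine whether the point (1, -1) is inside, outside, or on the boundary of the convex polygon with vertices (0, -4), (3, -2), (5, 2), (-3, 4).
The point (1, -1) lies strictly inside the polygon

Cast a horizontal ray to the right from the query point and count how many polygon edges it crosses (each edge strictly once or zero times, handled with the usual half-open convention). 
Parity of crossings → odd ⇒ inside.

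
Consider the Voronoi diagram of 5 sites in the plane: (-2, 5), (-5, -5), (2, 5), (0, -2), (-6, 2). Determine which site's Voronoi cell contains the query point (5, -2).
Nearest site = (0, -2)

The Voronoi cell of site s contains exactly those query points closer to s than to any other site. Compute squared distances from q = (5, -2) to each site:
  (0 − 5)² + (-2 − -2)² = 25
  (2 − 5)² + (5 − -2)² = 58
  (-2 − 5)² + (5 − -2)² = 98
  (-5 − 5)² + (-5 − -2)² = 109
  (-6 − 5)² + (2 − -2)² = 137
Minimum is attained by (0, -2), so q lies in its Voronoi cell.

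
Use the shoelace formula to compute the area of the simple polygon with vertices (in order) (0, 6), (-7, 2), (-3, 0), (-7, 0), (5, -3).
Area = 99/2

Shoelace formula: Area = (1/2) |Σ_i (x_i · y_{i+1} − x_{i+1} · y_i)| (indices mod n). Compute each cross term:
  (0)(2) − (-7)(6) = 42
  (-7)(0) − (-3)(2) = 6
  (-3)(0) − (-7)(0) = 0
  (-7)(-3) − (5)(0) = 21
  (5)(6) − (0)(-3) = 30
Sum = 99, so (signed) Area = 99/2 = 99/2, |Area| = 99/2.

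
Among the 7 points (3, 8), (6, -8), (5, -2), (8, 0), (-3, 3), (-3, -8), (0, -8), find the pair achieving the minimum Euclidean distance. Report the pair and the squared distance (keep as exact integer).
Pair = ((-3, -8), (0, -8)); squared distance = 9

Compute all C(7, 2) = 21 pairwise squared distances (x_i − x_j)² + (y_i − y_j)². The minimum is 9, attained by the pair ((-3, -8), (0, -8)).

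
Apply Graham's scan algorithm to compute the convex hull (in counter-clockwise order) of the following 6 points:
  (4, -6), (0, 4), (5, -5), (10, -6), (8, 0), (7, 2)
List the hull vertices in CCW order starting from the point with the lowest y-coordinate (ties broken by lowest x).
Hull (CCW) = [(4, -6), (10, -6), (8, 0), (7, 2), (0, 4)]

Graham scan procedure:
  1. Find the pivot p₀ = point with lowest y (tie → lowest x): (4, -6).
  2. Sort the remaining points by polar angle around p₀.
  3. Walk through sorted points, maintaining a stack; pop the top while the last three entries make a non-left turn (cross product ≤ 0).
  4. Final stack is the convex hull in CCW order: (4, -6), (10, -6), (8, 0), (7, 2), (0, 4).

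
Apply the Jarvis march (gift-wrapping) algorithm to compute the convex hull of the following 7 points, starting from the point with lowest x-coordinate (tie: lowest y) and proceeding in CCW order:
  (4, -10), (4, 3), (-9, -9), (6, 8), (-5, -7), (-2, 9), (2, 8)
Hull (CCW) = [(-9, -9), (4, -10), (6, 8), (-2, 9)]

Jarvis march: at each step, from the current hull vertex p, select the next vertex q as the point such that every other point lies strictly to the left of (or on) the directed line p → q. (Equivalently: for every other point r, the cross product (q − p) × (r − p) ≥ 0.)
Starting point (lowest x, tie lowest y): (-9, -9). Wrap until returning to start. Resulting hull: (-9, -9), (4, -10), (6, 8), (-2, 9).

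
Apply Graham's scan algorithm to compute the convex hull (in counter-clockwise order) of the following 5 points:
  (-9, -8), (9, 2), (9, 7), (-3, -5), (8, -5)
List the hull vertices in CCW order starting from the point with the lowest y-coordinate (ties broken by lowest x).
Hull (CCW) = [(-9, -8), (8, -5), (9, 2), (9, 7)]

Graham scan procedure:
  1. Find the pivot p₀ = point with lowest y (tie → lowest x): (-9, -8).
  2. Sort the remaining points by polar angle around p₀.
  3. Walk through sorted points, maintaining a stack; pop the top while the last three entries make a non-left turn (cross product ≤ 0).
  4. Final stack is the convex hull in CCW order: (-9, -8), (8, -5), (9, 2), (9, 7).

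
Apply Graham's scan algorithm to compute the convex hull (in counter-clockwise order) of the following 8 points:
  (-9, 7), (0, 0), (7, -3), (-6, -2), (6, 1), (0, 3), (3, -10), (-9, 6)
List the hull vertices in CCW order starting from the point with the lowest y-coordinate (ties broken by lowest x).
Hull (CCW) = [(3, -10), (7, -3), (6, 1), (-9, 7), (-9, 6), (-6, -2)]

Graham scan procedure:
  1. Find the pivot p₀ = point with lowest y (tie → lowest x): (3, -10).
  2. Sort the remaining points by polar angle around p₀.
  3. Walk through sorted points, maintaining a stack; pop the top while the last three entries make a non-left turn (cross product ≤ 0).
  4. Final stack is the convex hull in CCW order: (3, -10), (7, -3), (6, 1), (-9, 7), (-9, 6), (-6, -2).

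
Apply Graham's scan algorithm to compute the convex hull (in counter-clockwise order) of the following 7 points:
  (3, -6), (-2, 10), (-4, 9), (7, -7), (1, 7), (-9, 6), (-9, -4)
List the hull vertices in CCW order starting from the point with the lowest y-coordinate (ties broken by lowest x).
Hull (CCW) = [(7, -7), (1, 7), (-2, 10), (-4, 9), (-9, 6), (-9, -4)]

Graham scan procedure:
  1. Find the pivot p₀ = point with lowest y (tie → lowest x): (7, -7).
  2. Sort the remaining points by polar angle around p₀.
  3. Walk through sorted points, maintaining a stack; pop the top while the last three entries make a non-left turn (cross product ≤ 0).
  4. Final stack is the convex hull in CCW order: (7, -7), (1, 7), (-2, 10), (-4, 9), (-9, 6), (-9, -4).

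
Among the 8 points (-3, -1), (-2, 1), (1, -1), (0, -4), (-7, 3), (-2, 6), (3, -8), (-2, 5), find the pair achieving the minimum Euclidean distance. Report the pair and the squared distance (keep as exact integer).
Pair = ((-2, 6), (-2, 5)); squared distance = 1

Compute all C(8, 2) = 28 pairwise squared distances (x_i − x_j)² + (y_i − y_j)². The minimum is 1, attained by the pair ((-2, 6), (-2, 5)).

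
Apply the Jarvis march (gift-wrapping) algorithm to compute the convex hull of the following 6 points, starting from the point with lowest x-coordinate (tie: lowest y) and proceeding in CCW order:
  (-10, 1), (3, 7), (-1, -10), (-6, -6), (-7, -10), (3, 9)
Hull (CCW) = [(-10, 1), (-7, -10), (-1, -10), (3, 7), (3, 9)]

Jarvis march: at each step, from the current hull vertex p, select the next vertex q as the point such that every other point lies strictly to the left of (or on) the directed line p → q. (Equivalently: for every other point r, the cross product (q − p) × (r − p) ≥ 0.)
Starting point (lowest x, tie lowest y): (-10, 1). Wrap until returning to start. Resulting hull: (-10, 1), (-7, -10), (-1, -10), (3, 7), (3, 9).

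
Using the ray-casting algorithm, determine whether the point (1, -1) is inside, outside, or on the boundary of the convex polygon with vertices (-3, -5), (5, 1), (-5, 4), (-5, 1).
The point (1, -1) lies strictly inside the polygon

Cast a horizontal ray to the right from the query point and count how many polygon edges it crosses (each edge strictly once or zero times, handled with the usual half-open convention). 
Parity of crossings → odd ⇒ inside.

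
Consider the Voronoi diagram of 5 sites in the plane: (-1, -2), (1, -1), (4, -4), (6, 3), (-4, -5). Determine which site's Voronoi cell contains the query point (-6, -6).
Nearest site = (-4, -5)

The Voronoi cell of site s contains exactly those query points closer to s than to any other site. Compute squared distances from q = (-6, -6) to each site:
  (-4 − -6)² + (-5 − -6)² = 5
  (-1 − -6)² + (-2 − -6)² = 41
  (1 − -6)² + (-1 − -6)² = 74
  (4 − -6)² + (-4 − -6)² = 104
  (6 − -6)² + (3 − -6)² = 225
Minimum is attained by (-4, -5), so q lies in its Voronoi cell.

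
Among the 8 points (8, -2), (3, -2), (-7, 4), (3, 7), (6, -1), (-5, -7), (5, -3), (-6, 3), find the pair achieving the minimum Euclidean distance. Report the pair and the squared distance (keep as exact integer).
Pair = ((-7, 4), (-6, 3)); squared distance = 2

Compute all C(8, 2) = 28 pairwise squared distances (x_i − x_j)² + (y_i − y_j)². The minimum is 2, attained by the pair ((-7, 4), (-6, 3)).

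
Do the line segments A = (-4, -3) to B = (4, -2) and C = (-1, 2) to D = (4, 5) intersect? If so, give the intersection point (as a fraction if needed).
No (intersection of containing lines falls outside at least one segment)

Parametrize and solve: t = -16/19, s = -37/19. At least one of these is outside [0, 1], so the segments do not intersect.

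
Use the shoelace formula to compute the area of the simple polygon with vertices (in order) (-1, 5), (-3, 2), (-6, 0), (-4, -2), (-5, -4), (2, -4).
Area = 77/2

Shoelace formula: Area = (1/2) |Σ_i (x_i · y_{i+1} − x_{i+1} · y_i)| (indices mod n). Compute each cross term:
  (-1)(2) − (-3)(5) = 13
  (-3)(0) − (-6)(2) = 12
  (-6)(-2) − (-4)(0) = 12
  (-4)(-4) − (-5)(-2) = 6
  (-5)(-4) − (2)(-4) = 28
  (2)(5) − (-1)(-4) = 6
Sum = 77, so (signed) Area = 77/2 = 77/2, |Area| = 77/2.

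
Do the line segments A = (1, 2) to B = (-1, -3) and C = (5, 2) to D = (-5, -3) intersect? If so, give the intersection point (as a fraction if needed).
Yes; intersection at (0, -1/2) (t = 1/2 on AB, s = 1/2 on CD)

Parametrize AB as A + t(B − A) = (1 + -2 t, 2 + -5 t) and CD as C + s(D − C) = (5 + -10 s, 2 + -5 s). Solve the linear system for (t, s). Determinant = 40 ≠ 0, so a unique intersection of the containing lines exists. Solution: t = 1/2, s = 1/2 — both in [0, 1], so the segments cross. Intersection point: (0, -1/2).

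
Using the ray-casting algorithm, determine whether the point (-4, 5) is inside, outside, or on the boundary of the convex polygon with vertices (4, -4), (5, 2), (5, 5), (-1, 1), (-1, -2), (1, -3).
The point (-4, 5) lies strictly outside the polygon

Cast a horizontal ray to the right from the query point and count how many polygon edges it crosses (each edge strictly once or zero times, handled with the usual half-open convention). 
Parity of crossings → even ⇒ outside.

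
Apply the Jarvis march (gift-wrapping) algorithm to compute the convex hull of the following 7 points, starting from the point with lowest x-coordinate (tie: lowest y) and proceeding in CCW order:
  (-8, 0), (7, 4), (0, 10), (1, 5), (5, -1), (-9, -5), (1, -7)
Hull (CCW) = [(-9, -5), (1, -7), (5, -1), (7, 4), (0, 10), (-8, 0)]

Jarvis march: at each step, from the current hull vertex p, select the next vertex q as the point such that every other point lies strictly to the left of (or on) the directed line p → q. (Equivalently: for every other point r, the cross product (q − p) × (r − p) ≥ 0.)
Starting point (lowest x, tie lowest y): (-9, -5). Wrap until returning to start. Resulting hull: (-9, -5), (1, -7), (5, -1), (7, 4), (0, 10), (-8, 0).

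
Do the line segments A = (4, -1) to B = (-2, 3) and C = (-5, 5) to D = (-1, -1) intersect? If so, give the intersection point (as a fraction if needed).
No (intersection of containing lines falls outside at least one segment)

Parametrize and solve: t = 3/2, s = 0. At least one of these is outside [0, 1], so the segments do not intersect.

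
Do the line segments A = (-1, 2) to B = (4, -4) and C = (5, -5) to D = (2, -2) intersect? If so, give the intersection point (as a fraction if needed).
Yes; intersection at (4, -4) (t = 1 on AB, s = 1/3 on CD)

Parametrize AB as A + t(B − A) = (-1 + 5 t, 2 + -6 t) and CD as C + s(D − C) = (5 + -3 s, -5 + 3 s). Solve the linear system for (t, s). Determinant = 3 ≠ 0, so a unique intersection of the containing lines exists. Solution: t = 1, s = 1/3 — both in [0, 1], so the segments cross. Intersection point: (4, -4).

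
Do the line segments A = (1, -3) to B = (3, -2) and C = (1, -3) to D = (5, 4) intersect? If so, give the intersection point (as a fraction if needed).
Yes; intersection at (1, -3) (t = 0 on AB, s = 0 on CD)

Parametrize AB as A + t(B − A) = (1 + 2 t, -3 + 1 t) and CD as C + s(D − C) = (1 + 4 s, -3 + 7 s). Solve the linear system for (t, s). Determinant = -10 ≠ 0, so a unique intersection of the containing lines exists. Solution: t = 0, s = 0 — both in [0, 1], so the segments cross. Intersection point: (1, -3).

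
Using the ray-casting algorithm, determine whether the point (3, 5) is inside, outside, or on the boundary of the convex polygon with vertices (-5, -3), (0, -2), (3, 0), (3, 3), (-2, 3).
The point (3, 5) lies strictly outside the polygon

Cast a horizontal ray to the right from the query point and count how many polygon edges it crosses (each edge strictly once or zero times, handled with the usual half-open convention). 
Parity of crossings → even ⇒ outside.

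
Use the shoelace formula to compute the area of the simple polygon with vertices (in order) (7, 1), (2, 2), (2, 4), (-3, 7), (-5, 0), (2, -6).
Area = 151/2

Shoelace formula: Area = (1/2) |Σ_i (x_i · y_{i+1} − x_{i+1} · y_i)| (indices mod n). Compute each cross term:
  (7)(2) − (2)(1) = 12
  (2)(4) − (2)(2) = 4
  (2)(7) − (-3)(4) = 26
  (-3)(0) − (-5)(7) = 35
  (-5)(-6) − (2)(0) = 30
  (2)(1) − (7)(-6) = 44
Sum = 151, so (signed) Area = 151/2 = 151/2, |Area| = 151/2.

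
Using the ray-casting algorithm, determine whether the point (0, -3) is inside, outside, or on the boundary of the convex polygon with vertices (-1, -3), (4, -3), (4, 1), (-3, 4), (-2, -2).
The point (0, -3) lies on the polygon boundary

Boundary check: the query satisfies the collinearity and bounding-box conditions for some polygon edge, so it lies exactly on the boundary.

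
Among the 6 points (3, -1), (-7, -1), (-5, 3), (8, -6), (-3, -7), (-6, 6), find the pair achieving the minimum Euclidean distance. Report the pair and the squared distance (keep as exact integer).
Pair = ((-5, 3), (-6, 6)); squared distance = 10

Compute all C(6, 2) = 15 pairwise squared distances (x_i − x_j)² + (y_i − y_j)². The minimum is 10, attained by the pair ((-5, 3), (-6, 6)).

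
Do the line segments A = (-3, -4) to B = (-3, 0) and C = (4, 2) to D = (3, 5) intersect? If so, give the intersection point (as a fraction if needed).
No (intersection of containing lines falls outside at least one segment)

Parametrize and solve: t = 27/4, s = 7. At least one of these is outside [0, 1], so the segments do not intersect.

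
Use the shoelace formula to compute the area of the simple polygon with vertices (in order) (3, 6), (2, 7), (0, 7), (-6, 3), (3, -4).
Area = 55

Shoelace formula: Area = (1/2) |Σ_i (x_i · y_{i+1} − x_{i+1} · y_i)| (indices mod n). Compute each cross term:
  (3)(7) − (2)(6) = 9
  (2)(7) − (0)(7) = 14
  (0)(3) − (-6)(7) = 42
  (-6)(-4) − (3)(3) = 15
  (3)(6) − (3)(-4) = 30
Sum = 110, so (signed) Area = 110/2 = 55, |Area| = 55.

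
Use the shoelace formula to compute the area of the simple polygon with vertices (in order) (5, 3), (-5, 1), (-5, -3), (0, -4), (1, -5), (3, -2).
Area = 48

Shoelace formula: Area = (1/2) |Σ_i (x_i · y_{i+1} − x_{i+1} · y_i)| (indices mod n). Compute each cross term:
  (5)(1) − (-5)(3) = 20
  (-5)(-3) − (-5)(1) = 20
  (-5)(-4) − (0)(-3) = 20
  (0)(-5) − (1)(-4) = 4
  (1)(-2) − (3)(-5) = 13
  (3)(3) − (5)(-2) = 19
Sum = 96, so (signed) Area = 96/2 = 48, |Area| = 48.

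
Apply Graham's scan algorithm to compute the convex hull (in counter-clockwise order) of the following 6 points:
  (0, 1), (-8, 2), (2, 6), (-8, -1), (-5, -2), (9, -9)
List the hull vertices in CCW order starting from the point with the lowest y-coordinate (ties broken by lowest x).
Hull (CCW) = [(9, -9), (2, 6), (-8, 2), (-8, -1)]

Graham scan procedure:
  1. Find the pivot p₀ = point with lowest y (tie → lowest x): (9, -9).
  2. Sort the remaining points by polar angle around p₀.
  3. Walk through sorted points, maintaining a stack; pop the top while the last three entries make a non-left turn (cross product ≤ 0).
  4. Final stack is the convex hull in CCW order: (9, -9), (2, 6), (-8, 2), (-8, -1).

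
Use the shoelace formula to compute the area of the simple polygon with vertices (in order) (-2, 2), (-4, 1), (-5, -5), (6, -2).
Area = 79/2

Shoelace formula: Area = (1/2) |Σ_i (x_i · y_{i+1} − x_{i+1} · y_i)| (indices mod n). Compute each cross term:
  (-2)(1) − (-4)(2) = 6
  (-4)(-5) − (-5)(1) = 25
  (-5)(-2) − (6)(-5) = 40
  (6)(2) − (-2)(-2) = 8
Sum = 79, so (signed) Area = 79/2 = 79/2, |Area| = 79/2.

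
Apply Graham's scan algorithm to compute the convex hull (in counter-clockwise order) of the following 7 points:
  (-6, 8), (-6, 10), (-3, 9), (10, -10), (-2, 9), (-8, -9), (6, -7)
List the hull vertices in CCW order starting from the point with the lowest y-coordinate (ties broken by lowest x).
Hull (CCW) = [(10, -10), (-2, 9), (-6, 10), (-8, -9)]

Graham scan procedure:
  1. Find the pivot p₀ = point with lowest y (tie → lowest x): (10, -10).
  2. Sort the remaining points by polar angle around p₀.
  3. Walk through sorted points, maintaining a stack; pop the top while the last three entries make a non-left turn (cross product ≤ 0).
  4. Final stack is the convex hull in CCW order: (10, -10), (-2, 9), (-6, 10), (-8, -9).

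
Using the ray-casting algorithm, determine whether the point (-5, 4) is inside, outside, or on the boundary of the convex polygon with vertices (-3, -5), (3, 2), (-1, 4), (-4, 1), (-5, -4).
The point (-5, 4) lies strictly outside the polygon

Cast a horizontal ray to the right from the query point and count how many polygon edges it crosses (each edge strictly once or zero times, handled with the usual half-open convention). 
Parity of crossings → even ⇒ outside.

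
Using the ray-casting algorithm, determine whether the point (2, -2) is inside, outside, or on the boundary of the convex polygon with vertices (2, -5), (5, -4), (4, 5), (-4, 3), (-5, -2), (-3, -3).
The point (2, -2) lies strictly inside the polygon

Cast a horizontal ray to the right from the query point and count how many polygon edges it crosses (each edge strictly once or zero times, handled with the usual half-open convention). 
Parity of crossings → odd ⇒ inside.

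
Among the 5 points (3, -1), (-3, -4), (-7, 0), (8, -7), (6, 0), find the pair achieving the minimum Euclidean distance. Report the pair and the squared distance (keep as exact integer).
Pair = ((3, -1), (6, 0)); squared distance = 10

Compute all C(5, 2) = 10 pairwise squared distances (x_i − x_j)² + (y_i − y_j)². The minimum is 10, attained by the pair ((3, -1), (6, 0)).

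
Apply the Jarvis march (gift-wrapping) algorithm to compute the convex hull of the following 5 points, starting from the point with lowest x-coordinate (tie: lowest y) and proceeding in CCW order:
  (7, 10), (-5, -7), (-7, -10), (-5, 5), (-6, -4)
Hull (CCW) = [(-7, -10), (7, 10), (-5, 5)]

Jarvis march: at each step, from the current hull vertex p, select the next vertex q as the point such that every other point lies strictly to the left of (or on) the directed line p → q. (Equivalently: for every other point r, the cross product (q − p) × (r − p) ≥ 0.)
Starting point (lowest x, tie lowest y): (-7, -10). Wrap until returning to start. Resulting hull: (-7, -10), (7, 10), (-5, 5).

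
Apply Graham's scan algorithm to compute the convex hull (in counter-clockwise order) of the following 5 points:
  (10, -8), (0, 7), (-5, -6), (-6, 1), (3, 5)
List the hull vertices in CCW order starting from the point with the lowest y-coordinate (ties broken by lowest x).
Hull (CCW) = [(10, -8), (3, 5), (0, 7), (-6, 1), (-5, -6)]

Graham scan procedure:
  1. Find the pivot p₀ = point with lowest y (tie → lowest x): (10, -8).
  2. Sort the remaining points by polar angle around p₀.
  3. Walk through sorted points, maintaining a stack; pop the top while the last three entries make a non-left turn (cross product ≤ 0).
  4. Final stack is the convex hull in CCW order: (10, -8), (3, 5), (0, 7), (-6, 1), (-5, -6).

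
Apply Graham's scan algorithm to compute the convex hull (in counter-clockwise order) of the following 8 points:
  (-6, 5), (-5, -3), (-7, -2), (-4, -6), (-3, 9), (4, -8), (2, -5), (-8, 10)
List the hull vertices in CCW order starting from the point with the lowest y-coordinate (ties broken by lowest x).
Hull (CCW) = [(4, -8), (-3, 9), (-8, 10), (-7, -2), (-4, -6)]

Graham scan procedure:
  1. Find the pivot p₀ = point with lowest y (tie → lowest x): (4, -8).
  2. Sort the remaining points by polar angle around p₀.
  3. Walk through sorted points, maintaining a stack; pop the top while the last three entries make a non-left turn (cross product ≤ 0).
  4. Final stack is the convex hull in CCW order: (4, -8), (-3, 9), (-8, 10), (-7, -2), (-4, -6).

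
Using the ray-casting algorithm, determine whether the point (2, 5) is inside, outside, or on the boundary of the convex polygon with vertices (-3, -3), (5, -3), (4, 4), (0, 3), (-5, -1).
The point (2, 5) lies strictly outside the polygon

Cast a horizontal ray to the right from the query point and count how many polygon edges it crosses (each edge strictly once or zero times, handled with the usual half-open convention). 
Parity of crossings → even ⇒ outside.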